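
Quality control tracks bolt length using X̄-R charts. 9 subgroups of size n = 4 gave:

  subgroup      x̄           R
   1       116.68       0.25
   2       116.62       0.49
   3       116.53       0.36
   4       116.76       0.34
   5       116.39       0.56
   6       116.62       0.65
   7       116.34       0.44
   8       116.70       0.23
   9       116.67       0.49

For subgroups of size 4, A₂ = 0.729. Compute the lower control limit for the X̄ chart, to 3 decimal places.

X̄̄ = (116.68 + 116.62 + 116.53 + 116.76 + 116.39 + 116.62 + 116.34 + 116.70 + 116.67) / 9 = 1049.3100 / 9 = 116.5900
R̄ = (0.25 + 0.49 + 0.36 + 0.34 + 0.56 + 0.65 + 0.44 + 0.23 + 0.49) / 9 = 3.8100 / 9 = 0.4233
LCL = X̄̄ − A₂·R̄ = 116.5900 − 0.729 × 0.4233 = 116.2814

116.281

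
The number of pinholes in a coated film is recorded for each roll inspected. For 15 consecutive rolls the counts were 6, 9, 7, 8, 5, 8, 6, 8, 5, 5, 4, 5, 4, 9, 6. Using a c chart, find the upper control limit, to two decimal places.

c̄ = (6 + 9 + 7 + 8 + 5 + 8 + 6 + 8 + 5 + 5 + 4 + 5 + 4 + 9 + 6) / 15 = 95 / 15 = 6.3333
UCL = c̄ + 3√c̄ = 6.3333 + 3 × √6.3333 = 6.3333 + 3 × 2.5166 = 13.8832

13.88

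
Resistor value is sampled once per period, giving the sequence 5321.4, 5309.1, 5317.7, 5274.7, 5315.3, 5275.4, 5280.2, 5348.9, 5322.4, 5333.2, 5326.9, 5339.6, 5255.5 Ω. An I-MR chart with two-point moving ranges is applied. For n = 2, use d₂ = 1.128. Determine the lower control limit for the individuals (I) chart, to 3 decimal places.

5229.843

X̄ = (5321.4 + 5309.1 + 5317.7 + 5274.7 + 5315.3 + 5275.4 + 5280.2 + 5348.9 + 5322.4 + 5333.2 + 5326.9 + 5339.6 + 5255.5) / 13 = 5309.2538
Moving ranges: 12.3, 8.6, 43.0, 40.6, 39.9, 4.8, 68.7, 26.5, 10.8, 6.3, 12.7, 84.1; M̄R̄ = 358.3000 / 12 = 29.8583
LCL = X̄ − 3·M̄R̄/d₂ = 5309.2538 − 3 × 29.8583 / 1.128 = 5229.8434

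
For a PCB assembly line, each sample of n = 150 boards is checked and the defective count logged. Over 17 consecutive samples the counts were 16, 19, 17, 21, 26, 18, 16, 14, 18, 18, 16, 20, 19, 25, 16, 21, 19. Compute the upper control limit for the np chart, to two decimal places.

p̄ = Σdᵢ / (k·n) = 319 / (17 × 150) = 0.12510
UCL = np̄ + 3·√(np̄(1−p̄)) = 18.7647 + 3 × √(18.7647×0.87490) = 18.7647 + 3 × 4.0518 = 30.9202

30.92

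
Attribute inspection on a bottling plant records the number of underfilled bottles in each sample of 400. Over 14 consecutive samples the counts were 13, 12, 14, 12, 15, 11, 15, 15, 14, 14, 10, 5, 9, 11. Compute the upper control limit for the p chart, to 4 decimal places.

0.0561

p̄ = Σdᵢ / (k·n) = 170 / (14 × 400) = 0.03036
UCL = p̄ + 3·√(p̄(1−p̄)/n) = 0.03036 + 3 × √(0.03036×0.96964/400) = 0.03036 + 3 × 0.00858 = 0.05609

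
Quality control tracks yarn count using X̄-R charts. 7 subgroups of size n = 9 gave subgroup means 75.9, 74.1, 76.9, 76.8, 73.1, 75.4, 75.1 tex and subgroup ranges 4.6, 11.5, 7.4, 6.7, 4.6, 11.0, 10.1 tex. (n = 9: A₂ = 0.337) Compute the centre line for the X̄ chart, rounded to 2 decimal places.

75.33

X̄̄ = (75.9 + 74.1 + 76.9 + 76.8 + 73.1 + 75.4 + 75.1) / 7 = 527.3000 / 7 = 75.3286
CL = X̄̄ = 75.3286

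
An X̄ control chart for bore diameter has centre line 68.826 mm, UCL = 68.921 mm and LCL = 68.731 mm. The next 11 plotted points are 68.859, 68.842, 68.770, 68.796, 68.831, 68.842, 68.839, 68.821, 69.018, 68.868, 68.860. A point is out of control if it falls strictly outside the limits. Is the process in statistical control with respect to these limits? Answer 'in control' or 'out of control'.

out of control

Compare each point to [68.731, 68.921]: sample 9 = 69.018 > UCL.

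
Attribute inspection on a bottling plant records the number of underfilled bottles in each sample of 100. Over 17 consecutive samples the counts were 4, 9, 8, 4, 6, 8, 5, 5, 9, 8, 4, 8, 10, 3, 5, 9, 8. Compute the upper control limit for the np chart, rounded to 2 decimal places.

p̄ = Σdᵢ / (k·n) = 113 / (17 × 100) = 0.06647
UCL = np̄ + 3·√(np̄(1−p̄)) = 6.6471 + 3 × √(6.6471×0.93353) = 6.6471 + 3 × 2.4910 = 14.1201

14.12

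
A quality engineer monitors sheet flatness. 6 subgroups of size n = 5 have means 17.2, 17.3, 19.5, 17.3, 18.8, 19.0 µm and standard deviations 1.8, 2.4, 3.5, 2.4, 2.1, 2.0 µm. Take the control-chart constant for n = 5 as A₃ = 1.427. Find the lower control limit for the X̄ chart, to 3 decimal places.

14.806

X̄̄ = (17.2 + 17.3 + 19.5 + 17.3 + 18.8 + 19.0) / 6 = 18.1833
s̄ = (1.8 + 2.4 + 3.5 + 2.4 + 2.1 + 2.0) / 6 = 2.3667
LCL = X̄̄ − A₃·s̄ = 18.1833 − 1.427 × 2.3667 = 14.8061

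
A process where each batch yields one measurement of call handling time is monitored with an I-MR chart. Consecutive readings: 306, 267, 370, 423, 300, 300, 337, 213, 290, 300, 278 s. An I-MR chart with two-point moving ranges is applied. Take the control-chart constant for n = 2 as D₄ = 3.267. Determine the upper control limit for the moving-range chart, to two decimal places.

Moving ranges: 39, 103, 53, 123, 0, 37, 124, 77, 10, 22; M̄R̄ = 588.0000 / 10 = 58.8000
UCL_MR = D₄·M̄R̄ = 3.267 × 58.8000 = 192.0996

192.10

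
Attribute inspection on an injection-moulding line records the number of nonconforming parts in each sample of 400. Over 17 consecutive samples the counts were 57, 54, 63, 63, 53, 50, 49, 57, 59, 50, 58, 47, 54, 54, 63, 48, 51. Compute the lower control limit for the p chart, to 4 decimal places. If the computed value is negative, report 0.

p̄ = Σdᵢ / (k·n) = 930 / (17 × 400) = 0.13676
LCL = p̄ − 3·√(p̄(1−p̄)/n) = 0.13676 − 3 × 0.01718 = 0.08522

0.0852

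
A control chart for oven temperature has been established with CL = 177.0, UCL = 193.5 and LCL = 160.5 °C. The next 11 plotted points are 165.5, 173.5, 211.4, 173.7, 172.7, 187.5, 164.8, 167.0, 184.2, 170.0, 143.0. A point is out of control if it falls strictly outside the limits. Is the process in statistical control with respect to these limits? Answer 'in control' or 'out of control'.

out of control

Compare each point to [160.5, 193.5]: sample 3 = 211.4 > UCL; sample 11 = 143.0 < LCL.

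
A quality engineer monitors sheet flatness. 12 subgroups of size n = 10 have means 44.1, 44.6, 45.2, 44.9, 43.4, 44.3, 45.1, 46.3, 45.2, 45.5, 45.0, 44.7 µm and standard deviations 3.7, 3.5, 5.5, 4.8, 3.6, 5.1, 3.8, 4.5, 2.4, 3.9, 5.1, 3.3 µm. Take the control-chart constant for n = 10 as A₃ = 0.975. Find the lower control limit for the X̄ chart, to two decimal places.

40.86

X̄̄ = (44.1 + 44.6 + 45.2 + 44.9 + 43.4 + 44.3 + 45.1 + 46.3 + 45.2 + 45.5 + 45.0 + 44.7) / 12 = 44.8583
s̄ = (3.7 + 3.5 + 5.5 + 4.8 + 3.6 + 5.1 + 3.8 + 4.5 + 2.4 + 3.9 + 5.1 + 3.3) / 12 = 4.1000
LCL = X̄̄ − A₃·s̄ = 44.8583 − 0.975 × 4.1000 = 40.8608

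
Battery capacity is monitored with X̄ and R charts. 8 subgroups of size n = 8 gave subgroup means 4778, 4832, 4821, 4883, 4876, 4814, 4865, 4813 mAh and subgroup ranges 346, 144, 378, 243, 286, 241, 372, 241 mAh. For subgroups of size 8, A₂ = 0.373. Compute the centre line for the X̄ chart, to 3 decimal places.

4835.250

X̄̄ = (4778 + 4832 + 4821 + 4883 + 4876 + 4814 + 4865 + 4813) / 8 = 38682.0000 / 8 = 4835.2500
CL = X̄̄ = 4835.2500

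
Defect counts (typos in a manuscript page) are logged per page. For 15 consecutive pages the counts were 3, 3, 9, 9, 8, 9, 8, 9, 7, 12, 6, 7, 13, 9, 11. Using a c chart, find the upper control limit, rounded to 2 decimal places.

16.79

c̄ = (3 + 3 + 9 + 9 + 8 + 9 + 8 + 9 + 7 + 12 + 6 + 7 + 13 + 9 + 11) / 15 = 123 / 15 = 8.2000
UCL = c̄ + 3√c̄ = 8.2000 + 3 × √8.2000 = 8.2000 + 3 × 2.8636 = 16.7907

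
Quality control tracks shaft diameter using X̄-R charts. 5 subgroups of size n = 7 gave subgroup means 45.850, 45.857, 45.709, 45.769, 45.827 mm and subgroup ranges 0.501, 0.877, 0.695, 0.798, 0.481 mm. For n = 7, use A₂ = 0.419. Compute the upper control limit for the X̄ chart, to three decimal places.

X̄̄ = (45.850 + 45.857 + 45.709 + 45.769 + 45.827) / 5 = 229.0120 / 5 = 45.8024
R̄ = (0.501 + 0.877 + 0.695 + 0.798 + 0.481) / 5 = 3.3520 / 5 = 0.6704
UCL = X̄̄ + A₂·R̄ = 45.8024 + 0.419 × 0.6704 = 46.0833

46.083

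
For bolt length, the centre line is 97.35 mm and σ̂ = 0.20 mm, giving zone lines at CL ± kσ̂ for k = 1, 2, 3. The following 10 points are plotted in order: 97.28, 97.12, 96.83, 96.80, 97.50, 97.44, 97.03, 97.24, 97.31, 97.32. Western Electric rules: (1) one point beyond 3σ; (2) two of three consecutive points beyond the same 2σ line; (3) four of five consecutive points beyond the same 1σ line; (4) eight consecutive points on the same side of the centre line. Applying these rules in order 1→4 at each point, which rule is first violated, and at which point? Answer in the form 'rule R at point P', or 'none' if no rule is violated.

rule 2 at point 4

Zone of each point (C = within 1σ̂, B = 1σ̂–2σ̂, A = 2σ̂–3σ̂, * = beyond 3σ̂; sign = side of CL): 1:-C, 2:-B, 3:-A, 4:-A, 5:+C, 6:+C, 7:-B, 8:-C, 9:-C, 10:-C
Rule 2 (two of three consecutive points beyond the same 2σ limit) is satisfied at point 4.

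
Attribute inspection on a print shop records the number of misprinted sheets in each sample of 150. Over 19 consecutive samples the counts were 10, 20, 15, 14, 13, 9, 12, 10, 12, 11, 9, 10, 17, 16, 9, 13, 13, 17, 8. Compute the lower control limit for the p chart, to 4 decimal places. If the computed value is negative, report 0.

p̄ = Σdᵢ / (k·n) = 238 / (19 × 150) = 0.08351
LCL = p̄ − 3·√(p̄(1−p̄)/n) = 0.08351 − 3 × 0.02259 = 0.01574

0.0157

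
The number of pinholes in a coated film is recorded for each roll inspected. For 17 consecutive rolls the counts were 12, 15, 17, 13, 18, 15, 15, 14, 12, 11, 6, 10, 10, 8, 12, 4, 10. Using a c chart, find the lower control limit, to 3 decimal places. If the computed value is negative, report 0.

1.541

c̄ = (12 + 15 + 17 + 13 + 18 + 15 + 15 + 14 + 12 + 11 + 6 + 10 + 10 + 8 + 12 + 4 + 10) / 17 = 202 / 17 = 11.8824
LCL = c̄ − 3√c̄ = 11.8824 − 3 × 3.4471 = 1.5411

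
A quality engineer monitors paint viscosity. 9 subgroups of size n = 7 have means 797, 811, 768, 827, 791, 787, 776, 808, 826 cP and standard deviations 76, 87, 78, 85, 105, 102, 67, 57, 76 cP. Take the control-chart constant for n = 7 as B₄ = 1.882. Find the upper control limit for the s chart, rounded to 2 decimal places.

153.28

s̄ = (76 + 87 + 78 + 85 + 105 + 102 + 67 + 57 + 76) / 9 = 81.4444
UCL_s = B₄·s̄ = 1.882 × 81.4444 = 153.2784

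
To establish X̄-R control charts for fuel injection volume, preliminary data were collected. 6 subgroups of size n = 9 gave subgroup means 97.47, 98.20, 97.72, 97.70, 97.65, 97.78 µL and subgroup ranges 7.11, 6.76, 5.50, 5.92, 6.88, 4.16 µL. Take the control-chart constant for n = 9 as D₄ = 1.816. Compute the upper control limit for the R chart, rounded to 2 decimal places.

11.00

R̄ = (7.11 + 6.76 + 5.50 + 5.92 + 6.88 + 4.16) / 6 = 36.3300 / 6 = 6.0550
UCL_R = D₄·R̄ = 1.816 × 6.0550 = 10.9959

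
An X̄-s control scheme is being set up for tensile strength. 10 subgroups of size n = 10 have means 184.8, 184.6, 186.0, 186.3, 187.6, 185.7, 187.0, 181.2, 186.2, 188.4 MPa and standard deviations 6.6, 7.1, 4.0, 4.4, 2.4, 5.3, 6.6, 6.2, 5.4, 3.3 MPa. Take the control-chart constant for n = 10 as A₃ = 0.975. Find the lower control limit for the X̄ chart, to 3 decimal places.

X̄̄ = (184.8 + 184.6 + 186.0 + 186.3 + 187.6 + 185.7 + 187.0 + 181.2 + 186.2 + 188.4) / 10 = 185.7800
s̄ = (6.6 + 7.1 + 4.0 + 4.4 + 2.4 + 5.3 + 6.6 + 6.2 + 5.4 + 3.3) / 10 = 5.1300
LCL = X̄̄ − A₃·s̄ = 185.7800 − 0.975 × 5.1300 = 180.7783

180.778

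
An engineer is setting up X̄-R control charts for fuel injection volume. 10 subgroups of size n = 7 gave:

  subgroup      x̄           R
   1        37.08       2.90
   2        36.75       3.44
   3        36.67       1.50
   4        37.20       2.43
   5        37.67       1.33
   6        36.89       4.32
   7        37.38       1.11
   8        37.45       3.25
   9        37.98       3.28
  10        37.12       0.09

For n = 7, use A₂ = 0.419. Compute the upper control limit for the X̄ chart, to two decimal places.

38.21

X̄̄ = (37.08 + 36.75 + 36.67 + 37.20 + 37.67 + 36.89 + 37.38 + 37.45 + 37.98 + 37.12) / 10 = 372.1900 / 10 = 37.2190
R̄ = (2.90 + 3.44 + 1.50 + 2.43 + 1.33 + 4.32 + 1.11 + 3.25 + 3.28 + 0.09) / 10 = 23.6500 / 10 = 2.3650
UCL = X̄̄ + A₂·R̄ = 37.2190 + 0.419 × 2.3650 = 38.2099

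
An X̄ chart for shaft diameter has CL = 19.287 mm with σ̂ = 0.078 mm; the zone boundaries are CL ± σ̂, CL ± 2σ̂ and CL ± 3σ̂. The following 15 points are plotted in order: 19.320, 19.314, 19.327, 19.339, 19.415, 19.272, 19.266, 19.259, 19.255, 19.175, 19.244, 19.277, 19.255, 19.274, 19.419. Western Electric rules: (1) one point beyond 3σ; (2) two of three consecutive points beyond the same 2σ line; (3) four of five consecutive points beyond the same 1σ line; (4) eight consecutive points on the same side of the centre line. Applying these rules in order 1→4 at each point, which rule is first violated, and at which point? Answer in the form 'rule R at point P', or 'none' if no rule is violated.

rule 4 at point 13

Zone of each point (C = within 1σ̂, B = 1σ̂–2σ̂, A = 2σ̂–3σ̂, * = beyond 3σ̂; sign = side of CL): 1:+C, 2:+C, 3:+C, 4:+C, 5:+B, 6:-C, 7:-C, 8:-C, 9:-C, 10:-B, 11:-C, 12:-C, 13:-C, 14:-C, 15:+B
Rule 4 (eight consecutive points on the same side of the centre line) is satisfied at point 13.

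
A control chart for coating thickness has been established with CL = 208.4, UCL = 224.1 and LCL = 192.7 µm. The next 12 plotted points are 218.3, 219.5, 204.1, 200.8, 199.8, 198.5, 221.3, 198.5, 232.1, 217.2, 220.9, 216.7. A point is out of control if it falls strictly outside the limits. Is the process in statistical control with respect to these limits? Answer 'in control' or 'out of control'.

Compare each point to [192.7, 224.1]: sample 9 = 232.1 > UCL.

out of control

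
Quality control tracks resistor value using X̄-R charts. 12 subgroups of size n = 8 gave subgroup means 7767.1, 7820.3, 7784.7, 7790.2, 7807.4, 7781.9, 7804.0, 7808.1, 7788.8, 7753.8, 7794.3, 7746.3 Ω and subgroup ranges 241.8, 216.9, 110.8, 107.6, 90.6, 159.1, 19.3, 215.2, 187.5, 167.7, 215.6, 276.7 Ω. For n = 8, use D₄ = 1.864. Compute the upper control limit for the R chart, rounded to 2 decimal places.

312.03

R̄ = (241.8 + 216.9 + 110.8 + 107.6 + 90.6 + 159.1 + 19.3 + 215.2 + 187.5 + 167.7 + 215.6 + 276.7) / 12 = 2008.8000 / 12 = 167.4000
UCL_R = D₄·R̄ = 1.864 × 167.4000 = 312.0336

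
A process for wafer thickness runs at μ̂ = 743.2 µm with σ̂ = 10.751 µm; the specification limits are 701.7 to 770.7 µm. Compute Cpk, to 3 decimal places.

0.853

Cpu = (USL − μ̂) / (3σ̂) = (770.7 − 743.2) / (3 × 10.751) = 0.8526; Cpl = (μ̂ − LSL) / (3σ̂) = (743.2 − 701.7) / (3 × 10.751) = 1.2867; Cpk = min(Cpu, Cpl) = 0.8526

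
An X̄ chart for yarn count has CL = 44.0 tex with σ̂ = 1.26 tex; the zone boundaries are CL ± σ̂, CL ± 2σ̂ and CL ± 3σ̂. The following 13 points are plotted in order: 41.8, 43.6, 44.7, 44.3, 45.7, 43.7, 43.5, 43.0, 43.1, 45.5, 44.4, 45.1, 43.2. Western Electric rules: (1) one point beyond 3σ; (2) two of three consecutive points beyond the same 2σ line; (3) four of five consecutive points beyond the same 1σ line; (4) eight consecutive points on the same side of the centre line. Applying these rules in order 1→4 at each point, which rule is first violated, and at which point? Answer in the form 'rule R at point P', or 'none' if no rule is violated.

Zone of each point (C = within 1σ̂, B = 1σ̂–2σ̂, A = 2σ̂–3σ̂, * = beyond 3σ̂; sign = side of CL): 1:-B, 2:-C, 3:+C, 4:+C, 5:+B, 6:-C, 7:-C, 8:-C, 9:-C, 10:+B, 11:+C, 12:+C, 13:-C
No rule fires across all 13 points.

none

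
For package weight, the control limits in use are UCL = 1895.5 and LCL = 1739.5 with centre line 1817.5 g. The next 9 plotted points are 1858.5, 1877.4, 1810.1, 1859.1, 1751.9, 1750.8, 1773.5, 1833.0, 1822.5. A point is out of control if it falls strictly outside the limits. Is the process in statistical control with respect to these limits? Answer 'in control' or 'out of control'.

All 9 points lie within [1739.5, 1895.5].

in control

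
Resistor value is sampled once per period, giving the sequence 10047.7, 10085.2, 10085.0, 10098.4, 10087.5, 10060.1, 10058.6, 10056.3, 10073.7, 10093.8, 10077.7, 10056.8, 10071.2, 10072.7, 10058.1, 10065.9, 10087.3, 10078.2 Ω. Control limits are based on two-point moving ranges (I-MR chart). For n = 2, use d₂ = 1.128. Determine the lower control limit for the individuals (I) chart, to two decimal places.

10036.01

X̄ = (10047.7 + 10085.2 + 10085.0 + 10098.4 + 10087.5 + 10060.1 + 10058.6 + 10056.3 + 10073.7 + 10093.8 + 10077.7 + 10056.8 + 10071.2 + 10072.7 + 10058.1 + 10065.9 + 10087.3 + 10078.2) / 18 = 10073.0111
Moving ranges: 37.5, 0.2, 13.4, 10.9, 27.4, 1.5, 2.3, 17.4, 20.1, 16.1, 20.9, 14.4, 1.5, 14.6, 7.8, 21.4, 9.1; M̄R̄ = 236.5000 / 17 = 13.9118
LCL = X̄ − 3·M̄R̄/d₂ = 10073.0111 − 3 × 13.9118 / 1.128 = 10036.0117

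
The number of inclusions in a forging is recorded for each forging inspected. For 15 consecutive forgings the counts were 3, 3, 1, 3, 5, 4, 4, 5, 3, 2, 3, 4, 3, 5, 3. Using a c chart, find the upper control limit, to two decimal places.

c̄ = (3 + 3 + 1 + 3 + 5 + 4 + 4 + 5 + 3 + 2 + 3 + 4 + 3 + 5 + 3) / 15 = 51 / 15 = 3.4000
UCL = c̄ + 3√c̄ = 3.4000 + 3 × √3.4000 = 3.4000 + 3 × 1.8439 = 8.9317

8.93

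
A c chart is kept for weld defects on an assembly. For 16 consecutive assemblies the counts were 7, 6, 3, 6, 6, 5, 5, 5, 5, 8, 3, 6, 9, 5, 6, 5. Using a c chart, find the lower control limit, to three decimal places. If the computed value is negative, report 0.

0.000

c̄ = (7 + 6 + 3 + 6 + 6 + 5 + 5 + 5 + 5 + 8 + 3 + 6 + 9 + 5 + 6 + 5) / 16 = 90 / 16 = 5.6250
LCL = c̄ − 3√c̄ = 5.6250 − 3 × 2.3717 = -1.4901 → 0 (cannot be negative)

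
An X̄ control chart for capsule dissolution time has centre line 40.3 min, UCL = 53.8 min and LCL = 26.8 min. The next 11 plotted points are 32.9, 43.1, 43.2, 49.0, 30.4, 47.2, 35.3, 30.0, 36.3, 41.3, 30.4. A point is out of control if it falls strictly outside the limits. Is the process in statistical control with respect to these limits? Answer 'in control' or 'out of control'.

in control

All 11 points lie within [26.8, 53.8].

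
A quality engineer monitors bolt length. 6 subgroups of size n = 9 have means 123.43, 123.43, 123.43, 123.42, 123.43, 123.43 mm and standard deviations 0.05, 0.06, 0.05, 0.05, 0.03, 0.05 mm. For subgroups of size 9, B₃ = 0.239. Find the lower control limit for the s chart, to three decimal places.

0.012

s̄ = (0.05 + 0.06 + 0.05 + 0.05 + 0.03 + 0.05) / 6 = 0.0483
LCL_s = B₃·s̄ = 0.239 × 0.0483 = 0.0116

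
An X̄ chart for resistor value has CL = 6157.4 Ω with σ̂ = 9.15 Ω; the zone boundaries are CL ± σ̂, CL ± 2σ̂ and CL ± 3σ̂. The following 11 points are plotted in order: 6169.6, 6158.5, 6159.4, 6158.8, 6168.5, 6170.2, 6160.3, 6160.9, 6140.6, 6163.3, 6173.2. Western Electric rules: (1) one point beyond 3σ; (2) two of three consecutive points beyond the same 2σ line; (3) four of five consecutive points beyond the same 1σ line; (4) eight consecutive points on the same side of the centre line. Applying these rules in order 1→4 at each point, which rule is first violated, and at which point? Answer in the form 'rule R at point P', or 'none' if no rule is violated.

rule 4 at point 8

Zone of each point (C = within 1σ̂, B = 1σ̂–2σ̂, A = 2σ̂–3σ̂, * = beyond 3σ̂; sign = side of CL): 1:+B, 2:+C, 3:+C, 4:+C, 5:+B, 6:+B, 7:+C, 8:+C, 9:-B, 10:+C, 11:+B
Rule 4 (eight consecutive points on the same side of the centre line) is satisfied at point 8.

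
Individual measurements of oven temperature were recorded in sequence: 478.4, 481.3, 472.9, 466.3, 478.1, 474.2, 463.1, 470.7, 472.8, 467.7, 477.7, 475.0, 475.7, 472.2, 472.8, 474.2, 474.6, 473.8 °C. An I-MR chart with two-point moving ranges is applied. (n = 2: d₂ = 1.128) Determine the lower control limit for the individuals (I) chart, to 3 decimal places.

460.964

X̄ = (478.4 + 481.3 + 472.9 + 466.3 + 478.1 + 474.2 + 463.1 + 470.7 + 472.8 + 467.7 + 477.7 + 475.0 + 475.7 + 472.2 + 472.8 + 474.2 + 474.6 + 473.8) / 18 = 473.4167
Moving ranges: 2.9, 8.4, 6.6, 11.8, 3.9, 11.1, 7.6, 2.1, 5.1, 10.0, 2.7, 0.7, 3.5, 0.6, 1.4, 0.4, 0.8; M̄R̄ = 79.6000 / 17 = 4.6824
LCL = X̄ − 3·M̄R̄/d₂ = 473.4167 − 3 × 4.6824 / 1.128 = 460.9636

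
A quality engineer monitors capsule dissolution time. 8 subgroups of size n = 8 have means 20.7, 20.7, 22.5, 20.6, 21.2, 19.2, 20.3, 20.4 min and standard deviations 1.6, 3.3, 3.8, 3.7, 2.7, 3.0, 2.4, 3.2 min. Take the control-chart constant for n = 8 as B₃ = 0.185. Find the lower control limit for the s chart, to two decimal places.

s̄ = (1.6 + 3.3 + 3.8 + 3.7 + 2.7 + 3.0 + 2.4 + 3.2) / 8 = 2.9625
LCL_s = B₃·s̄ = 0.185 × 2.9625 = 0.5481

0.55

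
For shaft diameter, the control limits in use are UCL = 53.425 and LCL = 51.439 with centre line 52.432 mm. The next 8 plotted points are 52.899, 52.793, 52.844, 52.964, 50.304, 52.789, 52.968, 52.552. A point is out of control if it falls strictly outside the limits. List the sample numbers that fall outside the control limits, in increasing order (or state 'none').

5

Compare each point to [51.439, 53.425]: sample 5 = 50.304 < LCL.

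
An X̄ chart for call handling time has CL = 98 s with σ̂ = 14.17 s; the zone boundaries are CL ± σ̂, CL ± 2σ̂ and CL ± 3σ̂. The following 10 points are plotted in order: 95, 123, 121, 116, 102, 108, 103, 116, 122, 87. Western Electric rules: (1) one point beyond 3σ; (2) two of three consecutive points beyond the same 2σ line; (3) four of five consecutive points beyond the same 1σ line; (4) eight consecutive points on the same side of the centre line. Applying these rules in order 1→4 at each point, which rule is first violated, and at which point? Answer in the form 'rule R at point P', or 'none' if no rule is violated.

rule 4 at point 9

Zone of each point (C = within 1σ̂, B = 1σ̂–2σ̂, A = 2σ̂–3σ̂, * = beyond 3σ̂; sign = side of CL): 1:-C, 2:+B, 3:+B, 4:+B, 5:+C, 6:+C, 7:+C, 8:+B, 9:+B, 10:-C
Rule 4 (eight consecutive points on the same side of the centre line) is satisfied at point 9.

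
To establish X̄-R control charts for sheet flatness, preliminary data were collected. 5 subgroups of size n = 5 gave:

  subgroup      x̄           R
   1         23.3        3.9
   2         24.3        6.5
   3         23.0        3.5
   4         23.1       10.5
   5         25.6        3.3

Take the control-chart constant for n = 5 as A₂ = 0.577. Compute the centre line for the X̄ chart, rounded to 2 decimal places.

23.86

X̄̄ = (23.3 + 24.3 + 23.0 + 23.1 + 25.6) / 5 = 119.3000 / 5 = 23.8600
CL = X̄̄ = 23.8600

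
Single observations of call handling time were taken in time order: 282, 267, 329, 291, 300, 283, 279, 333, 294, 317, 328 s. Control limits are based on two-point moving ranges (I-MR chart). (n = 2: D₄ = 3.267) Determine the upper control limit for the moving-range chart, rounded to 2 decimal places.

Moving ranges: 15, 62, 38, 9, 17, 4, 54, 39, 23, 11; M̄R̄ = 272.0000 / 10 = 27.2000
UCL_MR = D₄·M̄R̄ = 3.267 × 27.2000 = 88.8624

88.86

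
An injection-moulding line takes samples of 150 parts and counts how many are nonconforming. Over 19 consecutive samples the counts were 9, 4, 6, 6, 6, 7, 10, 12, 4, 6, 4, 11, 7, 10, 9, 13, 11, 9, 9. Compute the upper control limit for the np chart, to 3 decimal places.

16.334

p̄ = Σdᵢ / (k·n) = 153 / (19 × 150) = 0.05368
UCL = np̄ + 3·√(np̄(1−p̄)) = 8.0526 + 3 × √(8.0526×0.94632) = 8.0526 + 3 × 2.7605 = 16.3341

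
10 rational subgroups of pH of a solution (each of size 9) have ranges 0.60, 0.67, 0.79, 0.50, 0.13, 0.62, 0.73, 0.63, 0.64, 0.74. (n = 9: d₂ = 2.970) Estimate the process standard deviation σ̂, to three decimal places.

R̄ = (0.60 + 0.67 + 0.79 + 0.50 + 0.13 + 0.62 + 0.73 + 0.63 + 0.64 + 0.74) / 10 = 0.6050
σ̂ = R̄ / d₂ = 0.6050 / 2.970 = 0.2037

0.204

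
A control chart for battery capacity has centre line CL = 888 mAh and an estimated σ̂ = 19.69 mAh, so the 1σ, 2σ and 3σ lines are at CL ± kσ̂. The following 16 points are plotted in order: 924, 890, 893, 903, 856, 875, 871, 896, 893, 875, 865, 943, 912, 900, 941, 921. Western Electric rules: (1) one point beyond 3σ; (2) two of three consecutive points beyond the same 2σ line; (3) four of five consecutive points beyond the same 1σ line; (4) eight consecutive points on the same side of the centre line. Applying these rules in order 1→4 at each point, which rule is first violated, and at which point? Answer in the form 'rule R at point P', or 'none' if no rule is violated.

Zone of each point (C = within 1σ̂, B = 1σ̂–2σ̂, A = 2σ̂–3σ̂, * = beyond 3σ̂; sign = side of CL): 1:+B, 2:+C, 3:+C, 4:+C, 5:-B, 6:-C, 7:-C, 8:+C, 9:+C, 10:-C, 11:-B, 12:+A, 13:+B, 14:+C, 15:+A, 16:+B
Rule 3 (four of five consecutive points beyond the same 1σ limit) is satisfied at point 16.

rule 3 at point 16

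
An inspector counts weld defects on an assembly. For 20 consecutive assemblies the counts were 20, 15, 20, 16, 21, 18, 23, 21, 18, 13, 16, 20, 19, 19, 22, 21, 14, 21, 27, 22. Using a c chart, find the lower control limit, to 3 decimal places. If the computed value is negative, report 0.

6.120

c̄ = (20 + 15 + 20 + 16 + 21 + 18 + 23 + 21 + 18 + 13 + 16 + 20 + 19 + 19 + 22 + 21 + 14 + 21 + 27 + 22) / 20 = 386 / 20 = 19.3000
LCL = c̄ − 3√c̄ = 19.3000 − 3 × 4.3932 = 6.1205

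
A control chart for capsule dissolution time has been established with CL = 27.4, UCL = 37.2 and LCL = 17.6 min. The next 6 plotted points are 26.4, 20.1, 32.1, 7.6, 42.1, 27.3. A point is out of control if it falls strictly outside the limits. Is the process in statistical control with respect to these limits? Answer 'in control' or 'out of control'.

Compare each point to [17.6, 37.2]: sample 4 = 7.6 < LCL; sample 5 = 42.1 > UCL.

out of control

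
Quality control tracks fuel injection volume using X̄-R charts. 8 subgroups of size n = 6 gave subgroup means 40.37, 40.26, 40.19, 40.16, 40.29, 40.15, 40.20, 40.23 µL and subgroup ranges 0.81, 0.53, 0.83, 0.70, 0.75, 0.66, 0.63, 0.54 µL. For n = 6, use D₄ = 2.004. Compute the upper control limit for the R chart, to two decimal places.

R̄ = (0.81 + 0.53 + 0.83 + 0.70 + 0.75 + 0.66 + 0.63 + 0.54) / 8 = 5.4500 / 8 = 0.6813
UCL_R = D₄·R̄ = 2.004 × 0.6813 = 1.3652

1.37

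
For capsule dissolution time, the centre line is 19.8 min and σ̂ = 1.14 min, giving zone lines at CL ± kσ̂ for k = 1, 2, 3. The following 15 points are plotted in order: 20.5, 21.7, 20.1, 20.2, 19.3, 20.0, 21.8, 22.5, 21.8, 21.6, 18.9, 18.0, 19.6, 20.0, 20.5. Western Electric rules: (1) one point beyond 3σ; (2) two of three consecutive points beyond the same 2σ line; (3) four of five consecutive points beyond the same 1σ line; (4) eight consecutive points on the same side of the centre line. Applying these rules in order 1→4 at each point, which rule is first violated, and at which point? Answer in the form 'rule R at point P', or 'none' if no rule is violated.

rule 3 at point 10

Zone of each point (C = within 1σ̂, B = 1σ̂–2σ̂, A = 2σ̂–3σ̂, * = beyond 3σ̂; sign = side of CL): 1:+C, 2:+B, 3:+C, 4:+C, 5:-C, 6:+C, 7:+B, 8:+A, 9:+B, 10:+B, 11:-C, 12:-B, 13:-C, 14:+C, 15:+C
Rule 3 (four of five consecutive points beyond the same 1σ limit) is satisfied at point 10.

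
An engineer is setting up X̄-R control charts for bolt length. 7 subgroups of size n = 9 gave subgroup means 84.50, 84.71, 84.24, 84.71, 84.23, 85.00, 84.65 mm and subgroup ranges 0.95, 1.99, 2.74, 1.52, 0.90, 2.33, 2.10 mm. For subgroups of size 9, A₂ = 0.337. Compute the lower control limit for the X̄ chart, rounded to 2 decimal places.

83.97

X̄̄ = (84.50 + 84.71 + 84.24 + 84.71 + 84.23 + 85.00 + 84.65) / 7 = 592.0400 / 7 = 84.5771
R̄ = (0.95 + 1.99 + 2.74 + 1.52 + 0.90 + 2.33 + 2.10) / 7 = 12.5300 / 7 = 1.7900
LCL = X̄̄ − A₂·R̄ = 84.5771 − 0.337 × 1.7900 = 83.9739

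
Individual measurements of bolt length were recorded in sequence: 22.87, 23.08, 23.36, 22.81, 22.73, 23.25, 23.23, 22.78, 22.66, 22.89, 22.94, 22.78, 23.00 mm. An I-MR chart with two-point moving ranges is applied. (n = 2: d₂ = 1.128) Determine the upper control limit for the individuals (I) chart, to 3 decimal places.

23.593

X̄ = (22.87 + 23.08 + 23.36 + 22.81 + 22.73 + 23.25 + 23.23 + 22.78 + 22.66 + 22.89 + 22.94 + 22.78 + 23.00) / 13 = 22.9523
Moving ranges: 0.21, 0.28, 0.55, 0.08, 0.52, 0.02, 0.45, 0.12, 0.23, 0.05, 0.16, 0.22; M̄R̄ = 2.8900 / 12 = 0.2408
UCL = X̄ + 3·M̄R̄/d₂ = 22.9523 + 3 × 0.2408 / 1.128 = 23.5928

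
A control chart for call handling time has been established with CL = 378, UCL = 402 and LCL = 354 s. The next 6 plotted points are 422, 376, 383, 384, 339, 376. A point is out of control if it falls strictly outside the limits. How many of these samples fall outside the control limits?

Compare each point to [354, 402]: sample 1 = 422 > UCL; sample 5 = 339 < LCL.

2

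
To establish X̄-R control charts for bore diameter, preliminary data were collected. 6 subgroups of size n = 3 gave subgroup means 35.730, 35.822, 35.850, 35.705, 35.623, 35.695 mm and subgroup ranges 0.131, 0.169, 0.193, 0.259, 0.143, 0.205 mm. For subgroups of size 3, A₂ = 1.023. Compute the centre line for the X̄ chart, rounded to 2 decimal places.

X̄̄ = (35.730 + 35.822 + 35.850 + 35.705 + 35.623 + 35.695) / 6 = 214.4250 / 6 = 35.7375
CL = X̄̄ = 35.7375

35.74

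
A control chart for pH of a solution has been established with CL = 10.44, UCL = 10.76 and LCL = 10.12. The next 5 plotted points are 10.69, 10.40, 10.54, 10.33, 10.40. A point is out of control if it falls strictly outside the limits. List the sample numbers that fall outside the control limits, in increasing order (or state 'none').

All 5 points lie within [10.12, 10.76].

none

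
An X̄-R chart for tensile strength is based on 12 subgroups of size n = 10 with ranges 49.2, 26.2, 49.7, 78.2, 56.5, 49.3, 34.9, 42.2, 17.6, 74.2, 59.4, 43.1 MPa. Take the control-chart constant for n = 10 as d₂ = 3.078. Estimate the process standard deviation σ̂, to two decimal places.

R̄ = (49.2 + 26.2 + 49.7 + 78.2 + 56.5 + 49.3 + 34.9 + 42.2 + 17.6 + 74.2 + 59.4 + 43.1) / 12 = 48.3750
σ̂ = R̄ / d₂ = 48.3750 / 3.078 = 15.7164

15.72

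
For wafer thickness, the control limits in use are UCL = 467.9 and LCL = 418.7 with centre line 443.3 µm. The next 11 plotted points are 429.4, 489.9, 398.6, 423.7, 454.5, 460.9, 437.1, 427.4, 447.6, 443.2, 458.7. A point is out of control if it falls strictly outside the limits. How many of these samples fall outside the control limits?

Compare each point to [418.7, 467.9]: sample 2 = 489.9 > UCL; sample 3 = 398.6 < LCL.

2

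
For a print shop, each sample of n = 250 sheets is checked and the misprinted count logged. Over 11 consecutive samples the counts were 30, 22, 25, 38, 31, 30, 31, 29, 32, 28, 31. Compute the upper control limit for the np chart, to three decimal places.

45.081

p̄ = Σdᵢ / (k·n) = 327 / (11 × 250) = 0.11891
UCL = np̄ + 3·√(np̄(1−p̄)) = 29.7273 + 3 × √(29.7273×0.88109) = 29.7273 + 3 × 5.1179 = 45.0808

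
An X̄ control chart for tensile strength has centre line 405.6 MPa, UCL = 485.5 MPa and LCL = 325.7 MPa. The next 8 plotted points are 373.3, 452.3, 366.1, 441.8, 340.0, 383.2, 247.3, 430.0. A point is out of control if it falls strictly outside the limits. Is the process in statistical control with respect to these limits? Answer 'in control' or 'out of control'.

out of control

Compare each point to [325.7, 485.5]: sample 7 = 247.3 < LCL.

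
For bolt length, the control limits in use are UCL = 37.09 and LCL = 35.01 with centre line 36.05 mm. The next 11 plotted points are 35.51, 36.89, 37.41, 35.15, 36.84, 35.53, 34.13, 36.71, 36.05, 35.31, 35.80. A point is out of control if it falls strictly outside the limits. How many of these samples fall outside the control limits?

Compare each point to [35.01, 37.09]: sample 3 = 37.41 > UCL; sample 7 = 34.13 < LCL.

2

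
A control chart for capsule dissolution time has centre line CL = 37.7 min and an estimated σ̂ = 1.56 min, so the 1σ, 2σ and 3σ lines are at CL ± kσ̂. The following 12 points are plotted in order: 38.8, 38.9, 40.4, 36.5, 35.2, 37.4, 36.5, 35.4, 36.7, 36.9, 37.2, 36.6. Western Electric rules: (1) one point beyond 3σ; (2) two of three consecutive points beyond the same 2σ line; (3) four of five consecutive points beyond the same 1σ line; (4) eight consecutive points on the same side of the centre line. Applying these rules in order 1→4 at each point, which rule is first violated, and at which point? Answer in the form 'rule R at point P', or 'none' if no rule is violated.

rule 4 at point 11

Zone of each point (C = within 1σ̂, B = 1σ̂–2σ̂, A = 2σ̂–3σ̂, * = beyond 3σ̂; sign = side of CL): 1:+C, 2:+C, 3:+B, 4:-C, 5:-B, 6:-C, 7:-C, 8:-B, 9:-C, 10:-C, 11:-C, 12:-C
Rule 4 (eight consecutive points on the same side of the centre line) is satisfied at point 11.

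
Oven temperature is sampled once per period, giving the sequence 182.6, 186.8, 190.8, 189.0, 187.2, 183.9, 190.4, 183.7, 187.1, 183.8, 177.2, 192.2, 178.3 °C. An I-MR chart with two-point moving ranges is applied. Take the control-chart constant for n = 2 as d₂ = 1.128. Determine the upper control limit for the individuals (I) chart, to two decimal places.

X̄ = (182.6 + 186.8 + 190.8 + 189.0 + 187.2 + 183.9 + 190.4 + 183.7 + 187.1 + 183.8 + 177.2 + 192.2 + 178.3) / 13 = 185.6154
Moving ranges: 4.2, 4.0, 1.8, 1.8, 3.3, 6.5, 6.7, 3.4, 3.3, 6.6, 15.0, 13.9; M̄R̄ = 70.5000 / 12 = 5.8750
UCL = X̄ + 3·M̄R̄/d₂ = 185.6154 + 3 × 5.8750 / 1.128 = 201.2404

201.24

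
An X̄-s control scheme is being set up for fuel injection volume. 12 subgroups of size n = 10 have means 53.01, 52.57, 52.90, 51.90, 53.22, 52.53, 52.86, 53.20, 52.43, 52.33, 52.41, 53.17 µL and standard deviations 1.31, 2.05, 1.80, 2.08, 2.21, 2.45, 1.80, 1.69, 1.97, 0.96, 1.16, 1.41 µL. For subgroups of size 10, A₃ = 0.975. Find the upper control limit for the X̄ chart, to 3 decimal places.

X̄̄ = (53.01 + 52.57 + 52.90 + 51.90 + 53.22 + 52.53 + 52.86 + 53.20 + 52.43 + 52.33 + 52.41 + 53.17) / 12 = 52.7108
s̄ = (1.31 + 2.05 + 1.80 + 2.08 + 2.21 + 2.45 + 1.80 + 1.69 + 1.97 + 0.96 + 1.16 + 1.41) / 12 = 1.7408
UCL = X̄̄ + A₃·s̄ = 52.7108 + 0.975 × 1.7408 = 54.4081

54.408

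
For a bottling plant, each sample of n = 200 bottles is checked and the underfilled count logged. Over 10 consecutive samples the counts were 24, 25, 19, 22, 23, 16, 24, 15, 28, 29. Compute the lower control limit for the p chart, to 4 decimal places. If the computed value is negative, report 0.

0.0455

p̄ = Σdᵢ / (k·n) = 225 / (10 × 200) = 0.11250
LCL = p̄ − 3·√(p̄(1−p̄)/n) = 0.11250 − 3 × 0.02234 = 0.04547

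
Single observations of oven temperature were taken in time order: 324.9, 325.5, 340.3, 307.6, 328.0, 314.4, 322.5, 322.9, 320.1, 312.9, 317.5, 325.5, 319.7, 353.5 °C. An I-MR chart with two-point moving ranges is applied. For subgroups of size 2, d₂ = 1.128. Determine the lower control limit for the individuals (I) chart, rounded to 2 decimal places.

X̄ = (324.9 + 325.5 + 340.3 + 307.6 + 328.0 + 314.4 + 322.5 + 322.9 + 320.1 + 312.9 + 317.5 + 325.5 + 319.7 + 353.5) / 14 = 323.9500
Moving ranges: 0.6, 14.8, 32.7, 20.4, 13.6, 8.1, 0.4, 2.8, 7.2, 4.6, 8.0, 5.8, 33.8; M̄R̄ = 152.8000 / 13 = 11.7538
LCL = X̄ − 3·M̄R̄/d₂ = 323.9500 − 3 × 11.7538 / 1.128 = 292.6898

292.69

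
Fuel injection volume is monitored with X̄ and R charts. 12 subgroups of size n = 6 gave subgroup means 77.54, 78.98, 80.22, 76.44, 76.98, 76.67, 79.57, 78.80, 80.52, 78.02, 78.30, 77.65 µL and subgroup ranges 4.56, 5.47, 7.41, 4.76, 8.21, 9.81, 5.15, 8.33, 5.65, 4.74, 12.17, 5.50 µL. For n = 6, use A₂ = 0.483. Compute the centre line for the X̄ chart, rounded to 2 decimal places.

78.31

X̄̄ = (77.54 + 78.98 + 80.22 + 76.44 + 76.98 + 76.67 + 79.57 + 78.80 + 80.52 + 78.02 + 78.30 + 77.65) / 12 = 939.6900 / 12 = 78.3075
CL = X̄̄ = 78.3075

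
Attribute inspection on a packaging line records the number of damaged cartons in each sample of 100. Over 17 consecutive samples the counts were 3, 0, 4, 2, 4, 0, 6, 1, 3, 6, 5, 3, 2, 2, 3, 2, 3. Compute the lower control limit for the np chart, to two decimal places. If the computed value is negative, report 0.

p̄ = Σdᵢ / (k·n) = 49 / (17 × 100) = 0.02882
LCL = np̄ − 3·√(np̄(1−p̄)) = 2.8824 − 3 × 1.6731 = -2.1370 → 0 (negative, so LCL = 0)

0.00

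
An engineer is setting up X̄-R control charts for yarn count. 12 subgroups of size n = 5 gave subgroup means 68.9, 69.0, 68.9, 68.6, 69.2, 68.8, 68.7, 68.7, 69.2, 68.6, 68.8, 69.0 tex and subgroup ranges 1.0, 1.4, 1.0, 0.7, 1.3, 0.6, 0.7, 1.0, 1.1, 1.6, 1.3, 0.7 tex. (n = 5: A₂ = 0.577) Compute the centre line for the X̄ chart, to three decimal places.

68.867

X̄̄ = (68.9 + 69.0 + 68.9 + 68.6 + 69.2 + 68.8 + 68.7 + 68.7 + 69.2 + 68.6 + 68.8 + 69.0) / 12 = 826.4000 / 12 = 68.8667
CL = X̄̄ = 68.8667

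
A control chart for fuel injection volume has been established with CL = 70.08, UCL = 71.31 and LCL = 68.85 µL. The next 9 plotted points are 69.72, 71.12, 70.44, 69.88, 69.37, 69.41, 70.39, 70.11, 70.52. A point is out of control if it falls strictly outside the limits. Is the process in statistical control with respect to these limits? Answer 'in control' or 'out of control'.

in control

All 9 points lie within [68.85, 71.31].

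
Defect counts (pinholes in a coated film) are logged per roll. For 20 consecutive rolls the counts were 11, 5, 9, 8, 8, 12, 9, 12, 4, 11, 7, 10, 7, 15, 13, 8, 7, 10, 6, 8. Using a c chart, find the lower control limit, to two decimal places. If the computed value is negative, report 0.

c̄ = (11 + 5 + 9 + 8 + 8 + 12 + 9 + 12 + 4 + 11 + 7 + 10 + 7 + 15 + 13 + 8 + 7 + 10 + 6 + 8) / 20 = 180 / 20 = 9.0000
LCL = c̄ − 3√c̄ = 9.0000 − 3 × 3.0000 = 0.0000

0.00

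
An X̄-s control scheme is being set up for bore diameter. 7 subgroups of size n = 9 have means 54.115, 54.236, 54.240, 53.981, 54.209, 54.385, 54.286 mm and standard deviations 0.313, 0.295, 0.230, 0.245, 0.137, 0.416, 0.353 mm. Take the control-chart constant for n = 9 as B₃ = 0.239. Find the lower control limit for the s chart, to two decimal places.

0.07

s̄ = (0.313 + 0.295 + 0.230 + 0.245 + 0.137 + 0.416 + 0.353) / 7 = 0.2841
LCL_s = B₃·s̄ = 0.239 × 0.2841 = 0.0679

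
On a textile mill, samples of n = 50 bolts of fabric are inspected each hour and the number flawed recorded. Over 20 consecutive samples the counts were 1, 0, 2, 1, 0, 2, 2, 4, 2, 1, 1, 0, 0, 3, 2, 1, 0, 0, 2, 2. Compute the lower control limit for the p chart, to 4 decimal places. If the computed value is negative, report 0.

p̄ = Σdᵢ / (k·n) = 26 / (20 × 50) = 0.02600
LCL = p̄ − 3·√(p̄(1−p̄)/n) = 0.02600 − 3 × 0.02251 = -0.04152 → 0 (negative, so LCL = 0)

0.0000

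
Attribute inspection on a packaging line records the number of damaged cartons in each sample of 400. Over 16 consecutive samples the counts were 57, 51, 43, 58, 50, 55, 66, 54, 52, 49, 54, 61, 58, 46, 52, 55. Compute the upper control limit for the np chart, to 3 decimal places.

p̄ = Σdᵢ / (k·n) = 861 / (16 × 400) = 0.13453
UCL = np̄ + 3·√(np̄(1−p̄)) = 53.8125 + 3 × √(53.8125×0.86547) = 53.8125 + 3 × 6.8244 = 74.2858

74.286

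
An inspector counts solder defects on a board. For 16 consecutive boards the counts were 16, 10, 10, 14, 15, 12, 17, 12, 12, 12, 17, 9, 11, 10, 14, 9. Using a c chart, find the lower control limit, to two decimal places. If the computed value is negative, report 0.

c̄ = (16 + 10 + 10 + 14 + 15 + 12 + 17 + 12 + 12 + 12 + 17 + 9 + 11 + 10 + 14 + 9) / 16 = 200 / 16 = 12.5000
LCL = c̄ − 3√c̄ = 12.5000 − 3 × 3.5355 = 1.8934

1.89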